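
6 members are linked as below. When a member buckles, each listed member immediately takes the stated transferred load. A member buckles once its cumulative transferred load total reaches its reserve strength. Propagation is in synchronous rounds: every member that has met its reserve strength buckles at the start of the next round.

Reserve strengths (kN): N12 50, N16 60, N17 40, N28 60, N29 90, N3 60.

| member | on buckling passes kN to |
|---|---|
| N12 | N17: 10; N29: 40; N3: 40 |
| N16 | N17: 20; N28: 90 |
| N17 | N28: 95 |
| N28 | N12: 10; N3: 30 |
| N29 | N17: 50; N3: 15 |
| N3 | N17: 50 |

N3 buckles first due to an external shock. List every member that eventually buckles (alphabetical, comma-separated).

N17, N28, N3

Round 1 — N3 buckles (initial).
  N17: +50 → 50 ≥ 40
Round 2 — N17 buckles.
  N28: +95 → 95 ≥ 60
Round 3 — N28 buckles.
  N12: +10 → 10 < 50
No further bucklings.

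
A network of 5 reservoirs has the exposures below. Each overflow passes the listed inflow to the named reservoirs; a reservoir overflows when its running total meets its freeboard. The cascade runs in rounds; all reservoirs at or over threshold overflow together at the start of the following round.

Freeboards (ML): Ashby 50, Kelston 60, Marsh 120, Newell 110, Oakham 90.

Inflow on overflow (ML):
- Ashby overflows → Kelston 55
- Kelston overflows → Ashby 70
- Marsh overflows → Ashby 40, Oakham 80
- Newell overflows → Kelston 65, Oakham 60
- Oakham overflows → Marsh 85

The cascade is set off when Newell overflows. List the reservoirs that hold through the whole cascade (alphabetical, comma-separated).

Round 1 — Newell overflows (initial).
  Kelston: +65 → 65 ≥ 60
  Oakham: +60 → 60 < 90
Round 2 — Kelston overflows.
  Ashby: +70 → 70 ≥ 50
Round 3 — Ashby overflows.
No further overflows.

Marsh, Oakham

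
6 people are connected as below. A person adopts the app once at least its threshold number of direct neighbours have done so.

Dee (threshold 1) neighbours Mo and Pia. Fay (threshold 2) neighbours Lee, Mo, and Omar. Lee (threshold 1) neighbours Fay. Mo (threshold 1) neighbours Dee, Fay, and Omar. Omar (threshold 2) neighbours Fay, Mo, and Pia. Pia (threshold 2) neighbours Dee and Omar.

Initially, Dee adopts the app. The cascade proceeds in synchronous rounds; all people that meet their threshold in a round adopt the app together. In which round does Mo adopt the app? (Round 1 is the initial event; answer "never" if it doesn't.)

2

Round 1 — Dee adopts the app (initial).
Round 2 — checking thresholds:
  Mo: 1 of 3 neighbours ≥ 1, adopts the app.
  Pia: 1 of 2 neighbours < 2, not yet.
Round 3 — no new adoptions; cascade stops.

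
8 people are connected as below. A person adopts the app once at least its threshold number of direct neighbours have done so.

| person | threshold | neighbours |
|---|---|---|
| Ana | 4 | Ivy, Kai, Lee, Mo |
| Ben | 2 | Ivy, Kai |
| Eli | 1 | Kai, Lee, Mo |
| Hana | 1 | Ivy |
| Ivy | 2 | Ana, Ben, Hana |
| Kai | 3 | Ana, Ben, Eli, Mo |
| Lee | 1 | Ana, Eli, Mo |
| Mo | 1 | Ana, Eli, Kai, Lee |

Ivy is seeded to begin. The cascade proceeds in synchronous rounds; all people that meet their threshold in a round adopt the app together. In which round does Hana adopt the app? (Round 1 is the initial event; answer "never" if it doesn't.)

Round 1 — Ivy adopts the app (initial).
Round 2 — checking thresholds:
  Ana: 1 of 4 neighbours < 4, below threshold.
  Ben: 1 of 2 neighbours < 2, below threshold.
  Hana: 1 of 1 neighbours ≥ 1, adopts the app.
Round 3 — no new adoptions; cascade stops.

2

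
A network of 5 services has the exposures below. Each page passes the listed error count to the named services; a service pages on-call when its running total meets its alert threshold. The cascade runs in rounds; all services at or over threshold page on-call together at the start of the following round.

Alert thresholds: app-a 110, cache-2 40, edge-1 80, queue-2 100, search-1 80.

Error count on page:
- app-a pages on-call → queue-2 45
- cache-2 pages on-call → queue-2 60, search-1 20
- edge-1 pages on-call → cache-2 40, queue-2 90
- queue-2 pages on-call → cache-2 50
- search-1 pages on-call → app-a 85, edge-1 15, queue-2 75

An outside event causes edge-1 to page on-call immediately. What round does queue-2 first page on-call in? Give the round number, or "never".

3

Round 1 — edge-1 pages on-call (initial).
  cache-2: +40 → 40 ≥ 40
  queue-2: +90 → 90 < 100
Round 2 — cache-2 pages on-call.
  queue-2: +60 → 150 ≥ 100
  search-1: +20 → 20 < 80
Round 3 — queue-2 pages on-call.
No further pages.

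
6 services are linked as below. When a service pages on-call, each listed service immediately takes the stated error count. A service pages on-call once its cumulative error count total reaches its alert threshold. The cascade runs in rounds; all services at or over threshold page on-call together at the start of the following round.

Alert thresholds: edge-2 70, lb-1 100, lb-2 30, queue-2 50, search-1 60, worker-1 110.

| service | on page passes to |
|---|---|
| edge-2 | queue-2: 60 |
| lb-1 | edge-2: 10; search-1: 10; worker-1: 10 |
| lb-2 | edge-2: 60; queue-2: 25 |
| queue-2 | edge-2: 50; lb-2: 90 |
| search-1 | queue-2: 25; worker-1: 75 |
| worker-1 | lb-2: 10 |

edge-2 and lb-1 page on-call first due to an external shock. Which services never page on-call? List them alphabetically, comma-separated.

search-1, worker-1

Round 1 — edge-2, lb-1 page on-call (initial).
  queue-2: +60 → 60 ≥ 50
  search-1: +10 → 10 < 60
  worker-1: +10 → 10 < 110
Round 2 — queue-2 pages on-call.
  lb-2: +90 → 90 ≥ 30
Round 3 — lb-2 pages on-call.
No further pages.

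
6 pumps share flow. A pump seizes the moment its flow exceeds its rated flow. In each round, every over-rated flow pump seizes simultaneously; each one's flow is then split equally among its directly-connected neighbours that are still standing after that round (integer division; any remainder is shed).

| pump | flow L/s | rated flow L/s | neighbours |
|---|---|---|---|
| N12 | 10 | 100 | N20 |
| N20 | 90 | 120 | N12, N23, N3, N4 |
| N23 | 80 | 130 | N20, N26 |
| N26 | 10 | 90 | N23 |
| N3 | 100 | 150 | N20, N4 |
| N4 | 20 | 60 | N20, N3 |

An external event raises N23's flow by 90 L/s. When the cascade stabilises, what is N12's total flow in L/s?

Round 1 — N23 at 170 > 130. N23 seizes.
  N23 sheds 170 L/s to N20, N26: 85 each.
    N20: 90+85 = 175 > 120
    N26: 10+85 = 95 > 90
Round 2 — N20, N26 seize.
  N20 sheds 175 L/s to N12, N3, N4: 58 each (1 lost).
    N12: 10+58 = 68 ≤ 100
    N3: 100+58 = 158 > 150
    N4: 20+58 = 78 > 60
  N26 sheds 95 L/s: no online neighbours, lost.
Round 3 — N3, N4 seize.
  N3 sheds 158 L/s: no online neighbours, lost.
  N4 sheds 78 L/s: no online neighbours, lost.
No further seizures.

68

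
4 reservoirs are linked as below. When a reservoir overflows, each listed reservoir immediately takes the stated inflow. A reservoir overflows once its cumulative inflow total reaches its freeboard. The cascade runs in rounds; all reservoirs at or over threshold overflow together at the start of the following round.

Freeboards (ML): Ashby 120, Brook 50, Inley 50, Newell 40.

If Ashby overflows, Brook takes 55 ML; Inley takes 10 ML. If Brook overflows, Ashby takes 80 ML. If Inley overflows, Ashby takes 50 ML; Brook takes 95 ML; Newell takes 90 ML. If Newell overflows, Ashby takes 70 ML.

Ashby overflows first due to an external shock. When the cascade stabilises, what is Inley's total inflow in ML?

Round 1 — Ashby overflows (initial).
  Brook: +55 → 55 ≥ 50
  Inley: +10 → 10 < 50
Round 2 — Brook overflows.
No further overflows.

10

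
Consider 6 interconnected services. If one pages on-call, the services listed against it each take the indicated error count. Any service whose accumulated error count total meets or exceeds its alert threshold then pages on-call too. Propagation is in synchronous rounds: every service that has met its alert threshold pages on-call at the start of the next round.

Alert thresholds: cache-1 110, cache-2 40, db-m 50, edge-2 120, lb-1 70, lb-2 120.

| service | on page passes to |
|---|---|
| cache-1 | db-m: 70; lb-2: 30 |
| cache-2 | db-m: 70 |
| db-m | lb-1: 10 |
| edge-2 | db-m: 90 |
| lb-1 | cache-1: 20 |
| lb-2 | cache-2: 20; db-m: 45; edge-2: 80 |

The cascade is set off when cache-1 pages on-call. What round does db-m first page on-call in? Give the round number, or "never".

Round 1 — cache-1 pages on-call (initial).
  db-m: +70 → 70 ≥ 50
  lb-2: +30 → 30 < 120
Round 2 — db-m pages on-call.
  lb-1: +10 → 10 < 70
No further pages.

2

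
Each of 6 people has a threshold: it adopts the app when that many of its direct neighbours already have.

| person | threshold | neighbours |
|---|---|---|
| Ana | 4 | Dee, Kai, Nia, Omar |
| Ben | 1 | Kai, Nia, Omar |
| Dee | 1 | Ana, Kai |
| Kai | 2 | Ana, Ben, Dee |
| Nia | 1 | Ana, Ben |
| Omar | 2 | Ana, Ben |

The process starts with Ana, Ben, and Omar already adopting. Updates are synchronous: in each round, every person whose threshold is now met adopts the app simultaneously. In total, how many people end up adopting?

Round 1 — Ana, Ben, Omar adopt the app (initial).
Round 2 — checking thresholds:
  Dee: 1 of 2 neighbours ≥ 1, adopts the app.
  Kai: 2 of 3 neighbours ≥ 2, adopts the app.
  Nia: 2 of 2 neighbours ≥ 1, adopts the app.
Round 3 — no new adoptions; cascade stops.

6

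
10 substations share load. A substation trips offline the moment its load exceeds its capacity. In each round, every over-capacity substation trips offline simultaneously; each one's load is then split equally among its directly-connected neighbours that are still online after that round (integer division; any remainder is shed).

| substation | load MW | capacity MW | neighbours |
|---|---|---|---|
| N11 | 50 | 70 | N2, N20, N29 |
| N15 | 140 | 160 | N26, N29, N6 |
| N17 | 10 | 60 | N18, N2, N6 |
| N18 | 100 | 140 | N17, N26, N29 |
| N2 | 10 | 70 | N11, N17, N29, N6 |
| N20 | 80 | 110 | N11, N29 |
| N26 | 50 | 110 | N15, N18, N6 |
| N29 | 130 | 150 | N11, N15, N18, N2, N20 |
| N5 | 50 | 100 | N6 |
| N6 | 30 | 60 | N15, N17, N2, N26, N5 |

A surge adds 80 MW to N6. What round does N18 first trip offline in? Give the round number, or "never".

4

Round 1 — N6 at 110 > 60. N6 trips offline.
  N6 sheds 110 MW to N15, N17, N2, N26, N5: 22 each.
    N15: 140+22 = 162 > 160
    N17: 10+22 = 32 ≤ 60
    N2: 10+22 = 32 ≤ 70
    N26: 50+22 = 72 ≤ 110
    N5: 50+22 = 72 ≤ 100
Round 2 — N15 trips offline.
  N15 sheds 162 MW to N26, N29: 81 each.
    N26: 72+81 = 153 > 110
    N29: 130+81 = 211 > 150
Round 3 — N26, N29 trip offline.
  N26 sheds 153 MW to N18: 153 each.
    N18: 100+153 = 253 > 140
  N29 sheds 211 MW to N11, N18, N2, N20: 52 each (3 lost).
    N11: 50+52 = 102 > 70
    N18: 253+52 = 305 > 140
    N2: 32+52 = 84 > 70
    N20: 80+52 = 132 > 110
Round 4 — N11, N18, N2, N20 trip offline.
  N11 sheds 102 MW: no online neighbours, lost.
  N18 sheds 305 MW to N17: 305 each.
    N17: 32+305 = 337 > 60
  N2 sheds 84 MW to N17: 84 each.
    N17: 337+84 = 421 > 60
  N20 sheds 132 MW: no online neighbours, lost.
Round 5 — N17 trips offline.
  N17 sheds 421 MW: no online neighbours, lost.
No further trips.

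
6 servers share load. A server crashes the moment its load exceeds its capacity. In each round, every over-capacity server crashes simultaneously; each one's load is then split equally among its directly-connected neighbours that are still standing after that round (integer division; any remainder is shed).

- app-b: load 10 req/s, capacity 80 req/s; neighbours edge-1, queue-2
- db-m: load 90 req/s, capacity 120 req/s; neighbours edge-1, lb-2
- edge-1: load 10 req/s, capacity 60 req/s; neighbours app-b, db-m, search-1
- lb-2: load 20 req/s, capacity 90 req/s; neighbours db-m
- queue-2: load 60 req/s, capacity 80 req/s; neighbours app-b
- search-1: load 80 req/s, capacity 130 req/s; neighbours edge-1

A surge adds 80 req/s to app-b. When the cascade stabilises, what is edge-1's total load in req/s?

Round 1 — app-b at 90 > 80. app-b crashes.
  app-b sheds 90 req/s to edge-1, queue-2: 45 each.
    edge-1: 10+45 = 55 ≤ 60
    queue-2: 60+45 = 105 > 80
Round 2 — queue-2 crashes.
  queue-2 sheds 105 req/s: no online neighbours, lost.
No further crashes.

55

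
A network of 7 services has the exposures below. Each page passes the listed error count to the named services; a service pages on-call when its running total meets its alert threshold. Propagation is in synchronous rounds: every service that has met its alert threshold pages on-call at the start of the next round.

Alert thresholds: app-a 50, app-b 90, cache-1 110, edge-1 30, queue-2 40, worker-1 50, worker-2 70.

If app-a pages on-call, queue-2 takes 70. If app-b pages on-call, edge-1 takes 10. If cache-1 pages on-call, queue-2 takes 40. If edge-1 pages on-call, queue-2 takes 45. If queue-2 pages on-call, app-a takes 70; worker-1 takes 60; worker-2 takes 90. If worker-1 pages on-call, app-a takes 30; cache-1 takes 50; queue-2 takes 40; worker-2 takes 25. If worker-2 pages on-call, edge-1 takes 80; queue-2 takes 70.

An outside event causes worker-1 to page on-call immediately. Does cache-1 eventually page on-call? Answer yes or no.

no

Round 1 — worker-1 pages on-call (initial).
  app-a: +30 → 30 < 50
  cache-1: +50 → 50 < 110
  queue-2: +40 → 40 ≥ 40
  worker-2: +25 → 25 < 70
Round 2 — queue-2 pages on-call.
  app-a: +70 → 100 ≥ 50
  worker-2: +90 → 115 ≥ 70
Round 3 — app-a, worker-2 page on-call.
  edge-1: +80 → 80 ≥ 30
Round 4 — edge-1 pages on-call.
No further pages.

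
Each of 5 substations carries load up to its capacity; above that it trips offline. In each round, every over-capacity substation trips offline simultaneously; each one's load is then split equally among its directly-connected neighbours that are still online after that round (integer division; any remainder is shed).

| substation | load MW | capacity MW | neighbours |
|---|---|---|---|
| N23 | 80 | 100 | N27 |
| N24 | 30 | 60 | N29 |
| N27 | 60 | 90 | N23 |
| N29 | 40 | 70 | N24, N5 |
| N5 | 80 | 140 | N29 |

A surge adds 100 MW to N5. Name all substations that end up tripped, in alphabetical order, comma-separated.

N24, N29, N5

Round 1 — N5 at 180 > 140. N5 trips offline.
  N5 sheds 180 MW to N29: 180 each.
    N29: 40+180 = 220 > 70
Round 2 — N29 trips offline.
  N29 sheds 220 MW to N24: 220 each.
    N24: 30+220 = 250 > 60
Round 3 — N24 trips offline.
  N24 sheds 250 MW: no online neighbours, lost.
No further trips.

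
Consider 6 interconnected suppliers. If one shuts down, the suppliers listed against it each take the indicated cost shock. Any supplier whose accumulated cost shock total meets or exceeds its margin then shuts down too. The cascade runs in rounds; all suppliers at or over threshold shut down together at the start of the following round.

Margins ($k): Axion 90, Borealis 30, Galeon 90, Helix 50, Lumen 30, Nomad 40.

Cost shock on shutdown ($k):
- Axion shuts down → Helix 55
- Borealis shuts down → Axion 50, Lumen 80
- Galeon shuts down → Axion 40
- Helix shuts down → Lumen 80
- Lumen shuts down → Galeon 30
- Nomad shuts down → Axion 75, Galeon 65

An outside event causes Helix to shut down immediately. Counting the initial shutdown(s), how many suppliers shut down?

2

Round 1 — Helix shuts down (initial).
  Lumen: +80 → 80 ≥ 30
Round 2 — Lumen shuts down.
  Galeon: +30 → 30 < 90
No further shutdowns.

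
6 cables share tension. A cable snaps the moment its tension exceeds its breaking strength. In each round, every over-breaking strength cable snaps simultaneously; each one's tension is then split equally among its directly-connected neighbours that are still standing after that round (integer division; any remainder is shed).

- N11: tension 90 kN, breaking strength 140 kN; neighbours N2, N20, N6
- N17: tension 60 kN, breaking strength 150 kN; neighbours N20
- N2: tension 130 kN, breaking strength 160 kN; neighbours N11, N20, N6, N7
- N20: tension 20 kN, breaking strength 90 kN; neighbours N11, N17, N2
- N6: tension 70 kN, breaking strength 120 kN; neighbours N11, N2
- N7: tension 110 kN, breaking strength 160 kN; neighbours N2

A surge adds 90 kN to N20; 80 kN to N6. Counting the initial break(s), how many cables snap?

Round 1 — N20 at 110 > 90; N6 at 150 > 120. N20, N6 snap.
  N20 sheds 110 kN to N11, N17, N2: 36 each (2 lost).
    N11: 90+36 = 126 ≤ 140
    N17: 60+36 = 96 ≤ 150
    N2: 130+36 = 166 > 160
  N6 sheds 150 kN to N11, N2: 75 each.
    N11: 126+75 = 201 > 140
    N2: 166+75 = 241 > 160
Round 2 — N11, N2 snap.
  N11 sheds 201 kN: no online neighbours, lost.
  N2 sheds 241 kN to N7: 241 each.
    N7: 110+241 = 351 > 160
Round 3 — N7 snaps.
  N7 sheds 351 kN: no online neighbours, lost.
No further breaks.

5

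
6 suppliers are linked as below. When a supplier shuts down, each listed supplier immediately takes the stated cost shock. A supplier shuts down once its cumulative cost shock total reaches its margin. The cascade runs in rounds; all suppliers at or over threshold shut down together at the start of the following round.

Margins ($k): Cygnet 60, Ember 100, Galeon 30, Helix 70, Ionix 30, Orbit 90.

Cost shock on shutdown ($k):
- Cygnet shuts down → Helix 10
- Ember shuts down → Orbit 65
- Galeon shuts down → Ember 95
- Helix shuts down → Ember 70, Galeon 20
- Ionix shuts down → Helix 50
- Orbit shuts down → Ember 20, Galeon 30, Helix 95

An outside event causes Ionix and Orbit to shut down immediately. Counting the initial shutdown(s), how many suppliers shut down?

Round 1 — Ionix, Orbit shut down (initial).
  Ember: +20 → 20 < 100
  Galeon: +30 → 30 ≥ 30
  Helix: +50+95 → 145 ≥ 70
Round 2 — Galeon, Helix shut down.
  Ember: +95+70 → 185 ≥ 100
Round 3 — Ember shuts down.
No further shutdowns.

5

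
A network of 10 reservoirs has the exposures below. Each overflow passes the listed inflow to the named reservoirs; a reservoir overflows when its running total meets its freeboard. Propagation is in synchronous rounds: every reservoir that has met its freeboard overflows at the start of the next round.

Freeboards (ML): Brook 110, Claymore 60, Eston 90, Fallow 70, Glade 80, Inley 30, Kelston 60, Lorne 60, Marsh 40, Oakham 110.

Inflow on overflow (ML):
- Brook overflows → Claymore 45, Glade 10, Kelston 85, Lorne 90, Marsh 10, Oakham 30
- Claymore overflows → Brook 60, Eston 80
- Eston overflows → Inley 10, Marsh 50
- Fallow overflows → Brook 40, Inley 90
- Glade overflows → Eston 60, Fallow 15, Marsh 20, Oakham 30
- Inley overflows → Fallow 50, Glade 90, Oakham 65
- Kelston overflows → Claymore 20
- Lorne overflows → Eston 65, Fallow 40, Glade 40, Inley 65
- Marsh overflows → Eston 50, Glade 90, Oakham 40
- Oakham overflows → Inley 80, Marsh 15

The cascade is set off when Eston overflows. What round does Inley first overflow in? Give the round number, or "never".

never

Round 1 — Eston overflows (initial).
  Inley: +10 → 10 < 30
  Marsh: +50 → 50 ≥ 40
Round 2 — Marsh overflows.
  Glade: +90 → 90 ≥ 80
  Oakham: +40 → 40 < 110
Round 3 — Glade overflows.
  Fallow: +15 → 15 < 70
  Oakham: +30 → 70 < 110
No further overflows.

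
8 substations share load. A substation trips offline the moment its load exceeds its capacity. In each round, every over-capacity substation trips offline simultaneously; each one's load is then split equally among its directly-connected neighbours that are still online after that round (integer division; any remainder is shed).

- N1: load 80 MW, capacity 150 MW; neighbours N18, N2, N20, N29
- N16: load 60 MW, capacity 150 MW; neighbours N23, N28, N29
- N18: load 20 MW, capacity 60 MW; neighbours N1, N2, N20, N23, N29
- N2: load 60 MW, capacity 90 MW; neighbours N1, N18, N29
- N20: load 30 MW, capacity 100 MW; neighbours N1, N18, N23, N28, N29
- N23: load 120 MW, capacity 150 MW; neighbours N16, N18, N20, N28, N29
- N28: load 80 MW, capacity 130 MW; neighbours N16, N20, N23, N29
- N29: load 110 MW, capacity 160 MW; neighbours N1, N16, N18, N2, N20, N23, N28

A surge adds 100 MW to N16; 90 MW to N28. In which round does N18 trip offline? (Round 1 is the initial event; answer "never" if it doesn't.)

Round 1 — N16 at 160 > 150; N28 at 170 > 130. N16, N28 trip offline.
  N16 sheds 160 MW to N23, N29: 80 each.
    N23: 120+80 = 200 > 150
    N29: 110+80 = 190 > 160
  N28 sheds 170 MW to N20, N23, N29: 56 each (2 lost).
    N20: 30+56 = 86 ≤ 100
    N23: 200+56 = 256 > 150
    N29: 190+56 = 246 > 160
Round 2 — N23, N29 trip offline.
  N23 sheds 256 MW to N18, N20: 128 each.
    N18: 20+128 = 148 > 60
    N20: 86+128 = 214 > 100
  N29 sheds 246 MW to N1, N18, N2, N20: 61 each (2 lost).
    N1: 80+61 = 141 ≤ 150
    N18: 148+61 = 209 > 60
    N2: 60+61 = 121 > 90
    N20: 214+61 = 275 > 100
Round 3 — N18, N2, N20 trip offline.
  N18 sheds 209 MW to N1: 209 each.
    N1: 141+209 = 350 > 150
  N2 sheds 121 MW to N1: 121 each.
    N1: 350+121 = 471 > 150
  N20 sheds 275 MW to N1: 275 each.
    N1: 471+275 = 746 > 150
Round 4 — N1 trips offline.
  N1 sheds 746 MW: no online neighbours, lost.
No further trips.

3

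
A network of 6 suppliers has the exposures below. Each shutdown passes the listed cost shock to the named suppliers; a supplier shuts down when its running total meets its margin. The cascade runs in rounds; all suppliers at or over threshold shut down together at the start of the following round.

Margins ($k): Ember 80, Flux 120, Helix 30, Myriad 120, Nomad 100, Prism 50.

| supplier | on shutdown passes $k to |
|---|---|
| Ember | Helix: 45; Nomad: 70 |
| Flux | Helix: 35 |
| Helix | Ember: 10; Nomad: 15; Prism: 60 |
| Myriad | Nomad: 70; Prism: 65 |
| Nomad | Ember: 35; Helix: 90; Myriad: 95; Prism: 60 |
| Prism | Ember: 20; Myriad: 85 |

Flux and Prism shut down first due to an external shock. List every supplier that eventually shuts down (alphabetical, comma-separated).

Round 1 — Flux, Prism shut down (initial).
  Ember: +20 → 20 < 80
  Helix: +35 → 35 ≥ 30
  Myriad: +85 → 85 < 120
Round 2 — Helix shuts down.
  Ember: +10 → 30 < 80
  Nomad: +15 → 15 < 100
No further shutdowns.

Flux, Helix, Prism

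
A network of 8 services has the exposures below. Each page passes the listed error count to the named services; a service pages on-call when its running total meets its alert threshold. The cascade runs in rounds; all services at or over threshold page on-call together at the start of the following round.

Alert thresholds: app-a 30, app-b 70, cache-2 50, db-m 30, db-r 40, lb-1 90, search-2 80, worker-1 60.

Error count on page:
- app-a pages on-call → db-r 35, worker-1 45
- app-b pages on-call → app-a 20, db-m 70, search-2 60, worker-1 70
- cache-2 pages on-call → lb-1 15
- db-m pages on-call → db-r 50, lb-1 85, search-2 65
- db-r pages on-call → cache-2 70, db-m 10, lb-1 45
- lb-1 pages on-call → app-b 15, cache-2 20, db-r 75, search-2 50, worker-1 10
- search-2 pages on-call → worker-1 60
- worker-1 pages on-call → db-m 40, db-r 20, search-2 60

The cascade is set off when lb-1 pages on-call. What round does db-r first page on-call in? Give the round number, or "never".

2

Round 1 — lb-1 pages on-call (initial).
  app-b: +15 → 15 < 70
  cache-2: +20 → 20 < 50
  db-r: +75 → 75 ≥ 40
  search-2: +50 → 50 < 80
  worker-1: +10 → 10 < 60
Round 2 — db-r pages on-call.
  cache-2: +70 → 90 ≥ 50
  db-m: +10 → 10 < 30
Round 3 — cache-2 pages on-call.
No further pages.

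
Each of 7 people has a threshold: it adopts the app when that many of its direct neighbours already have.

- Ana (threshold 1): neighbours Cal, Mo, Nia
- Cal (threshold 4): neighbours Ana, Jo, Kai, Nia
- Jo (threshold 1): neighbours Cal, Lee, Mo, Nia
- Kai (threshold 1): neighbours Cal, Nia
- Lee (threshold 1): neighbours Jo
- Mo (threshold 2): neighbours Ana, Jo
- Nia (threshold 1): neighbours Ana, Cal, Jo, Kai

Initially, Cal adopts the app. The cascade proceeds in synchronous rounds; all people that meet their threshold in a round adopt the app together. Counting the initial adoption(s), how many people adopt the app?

7

Round 1 — Cal adopts the app (initial).
Round 2 — checking thresholds:
  Ana: 1 of 3 neighbours ≥ 1, adopts the app.
  Jo: 1 of 4 neighbours ≥ 1, adopts the app.
  Kai: 1 of 2 neighbours ≥ 1, adopts the app.
  Nia: 1 of 4 neighbours ≥ 1, adopts the app.
Round 3 — checking thresholds:
  Lee: 1 of 1 neighbours ≥ 1, adopts the app.
  Mo: 2 of 2 neighbours ≥ 2, adopts the app.
Round 4 — no new adoptions; cascade stops.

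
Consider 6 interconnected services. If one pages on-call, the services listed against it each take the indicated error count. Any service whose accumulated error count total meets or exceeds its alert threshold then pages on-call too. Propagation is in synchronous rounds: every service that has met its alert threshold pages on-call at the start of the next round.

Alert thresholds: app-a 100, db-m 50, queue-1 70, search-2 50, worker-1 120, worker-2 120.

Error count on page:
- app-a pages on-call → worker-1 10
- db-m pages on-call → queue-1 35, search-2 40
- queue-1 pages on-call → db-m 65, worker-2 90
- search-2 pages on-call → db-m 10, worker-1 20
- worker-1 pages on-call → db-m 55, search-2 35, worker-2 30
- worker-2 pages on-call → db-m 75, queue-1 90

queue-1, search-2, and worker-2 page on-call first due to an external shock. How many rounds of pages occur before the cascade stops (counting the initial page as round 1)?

Round 1 — queue-1, search-2, worker-2 page on-call (initial).
  db-m: +65+10+75 → 150 ≥ 50
  worker-1: +20 → 20 < 120
Round 2 — db-m pages on-call.
No further pages.

2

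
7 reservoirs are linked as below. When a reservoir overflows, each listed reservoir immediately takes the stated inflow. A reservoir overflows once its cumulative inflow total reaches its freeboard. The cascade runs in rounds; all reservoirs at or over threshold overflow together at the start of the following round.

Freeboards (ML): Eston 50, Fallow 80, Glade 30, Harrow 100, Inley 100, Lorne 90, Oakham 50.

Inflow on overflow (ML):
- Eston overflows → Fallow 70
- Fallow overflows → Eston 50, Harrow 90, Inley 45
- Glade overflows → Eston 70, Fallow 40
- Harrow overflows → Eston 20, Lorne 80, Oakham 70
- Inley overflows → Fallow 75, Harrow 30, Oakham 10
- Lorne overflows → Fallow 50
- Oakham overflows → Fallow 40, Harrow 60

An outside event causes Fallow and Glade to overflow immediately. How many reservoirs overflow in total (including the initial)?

3

Round 1 — Fallow, Glade overflow (initial).
  Eston: +50+70 → 120 ≥ 50
  Harrow: +90 → 90 < 100
  Inley: +45 → 45 < 100
Round 2 — Eston overflows.
No further overflows.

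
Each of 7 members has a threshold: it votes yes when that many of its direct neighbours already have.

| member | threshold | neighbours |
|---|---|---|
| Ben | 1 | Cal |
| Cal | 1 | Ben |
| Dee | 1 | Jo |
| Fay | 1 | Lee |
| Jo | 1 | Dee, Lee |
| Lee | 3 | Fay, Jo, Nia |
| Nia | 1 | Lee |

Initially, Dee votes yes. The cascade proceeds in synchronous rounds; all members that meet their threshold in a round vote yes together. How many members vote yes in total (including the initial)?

2

Round 1 — Dee votes yes (initial).
Round 2 — checking thresholds:
  Jo: 1 of 2 neighbours ≥ 1, votes yes.
Round 3 — no new yes votes; cascade stops.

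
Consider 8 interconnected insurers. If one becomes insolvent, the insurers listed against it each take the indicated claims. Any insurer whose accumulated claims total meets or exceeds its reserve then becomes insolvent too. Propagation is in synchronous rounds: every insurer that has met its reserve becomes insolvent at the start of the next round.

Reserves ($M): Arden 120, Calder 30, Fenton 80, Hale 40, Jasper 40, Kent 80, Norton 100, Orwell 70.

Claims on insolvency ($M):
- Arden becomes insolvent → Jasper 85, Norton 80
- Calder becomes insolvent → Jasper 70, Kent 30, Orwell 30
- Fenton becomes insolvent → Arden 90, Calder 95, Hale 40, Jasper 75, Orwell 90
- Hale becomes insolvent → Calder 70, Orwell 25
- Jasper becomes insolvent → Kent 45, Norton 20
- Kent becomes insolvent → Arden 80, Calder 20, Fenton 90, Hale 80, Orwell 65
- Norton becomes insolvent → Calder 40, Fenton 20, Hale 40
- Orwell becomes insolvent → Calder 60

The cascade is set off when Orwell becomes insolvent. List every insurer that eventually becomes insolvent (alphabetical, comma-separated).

Calder, Jasper, Orwell

Round 1 — Orwell becomes insolvent (initial).
  Calder: +60 → 60 ≥ 30
Round 2 — Calder becomes insolvent.
  Jasper: +70 → 70 ≥ 40
  Kent: +30 → 30 < 80
Round 3 — Jasper becomes insolvent.
  Kent: +45 → 75 < 80
  Norton: +20 → 20 < 100
No further insolvencies.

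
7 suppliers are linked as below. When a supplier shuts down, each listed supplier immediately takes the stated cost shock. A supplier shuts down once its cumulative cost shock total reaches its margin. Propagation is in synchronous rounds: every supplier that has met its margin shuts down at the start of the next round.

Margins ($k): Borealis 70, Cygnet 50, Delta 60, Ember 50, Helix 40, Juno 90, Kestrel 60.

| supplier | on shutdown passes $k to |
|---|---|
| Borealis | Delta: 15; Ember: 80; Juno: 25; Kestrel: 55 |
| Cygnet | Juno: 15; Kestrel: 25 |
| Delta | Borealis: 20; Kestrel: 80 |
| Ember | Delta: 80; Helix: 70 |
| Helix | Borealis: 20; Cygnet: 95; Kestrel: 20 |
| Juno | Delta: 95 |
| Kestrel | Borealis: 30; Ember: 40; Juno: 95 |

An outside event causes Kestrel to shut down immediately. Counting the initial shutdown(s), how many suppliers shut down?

3

Round 1 — Kestrel shuts down (initial).
  Borealis: +30 → 30 < 70
  Ember: +40 → 40 < 50
  Juno: +95 → 95 ≥ 90
Round 2 — Juno shuts down.
  Delta: +95 → 95 ≥ 60
Round 3 — Delta shuts down.
  Borealis: +20 → 50 < 70
No further shutdowns.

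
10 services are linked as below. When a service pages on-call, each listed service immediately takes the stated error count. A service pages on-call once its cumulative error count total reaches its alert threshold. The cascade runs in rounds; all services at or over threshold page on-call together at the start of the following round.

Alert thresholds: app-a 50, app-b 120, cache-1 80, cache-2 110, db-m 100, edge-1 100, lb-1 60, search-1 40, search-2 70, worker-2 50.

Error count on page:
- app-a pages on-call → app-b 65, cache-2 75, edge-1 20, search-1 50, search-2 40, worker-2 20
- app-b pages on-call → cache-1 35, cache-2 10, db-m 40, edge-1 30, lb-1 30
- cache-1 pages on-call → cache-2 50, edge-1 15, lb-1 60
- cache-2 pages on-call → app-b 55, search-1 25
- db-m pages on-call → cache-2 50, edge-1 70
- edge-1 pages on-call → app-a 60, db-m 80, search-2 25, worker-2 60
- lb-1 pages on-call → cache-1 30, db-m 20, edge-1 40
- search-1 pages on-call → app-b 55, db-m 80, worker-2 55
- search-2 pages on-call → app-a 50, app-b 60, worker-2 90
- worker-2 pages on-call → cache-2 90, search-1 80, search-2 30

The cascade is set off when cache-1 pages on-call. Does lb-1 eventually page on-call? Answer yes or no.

Round 1 — cache-1 pages on-call (initial).
  cache-2: +50 → 50 < 110
  edge-1: +15 → 15 < 100
  lb-1: +60 → 60 ≥ 60
Round 2 — lb-1 pages on-call.
  db-m: +20 → 20 < 100
  edge-1: +40 → 55 < 100
No further pages.

yes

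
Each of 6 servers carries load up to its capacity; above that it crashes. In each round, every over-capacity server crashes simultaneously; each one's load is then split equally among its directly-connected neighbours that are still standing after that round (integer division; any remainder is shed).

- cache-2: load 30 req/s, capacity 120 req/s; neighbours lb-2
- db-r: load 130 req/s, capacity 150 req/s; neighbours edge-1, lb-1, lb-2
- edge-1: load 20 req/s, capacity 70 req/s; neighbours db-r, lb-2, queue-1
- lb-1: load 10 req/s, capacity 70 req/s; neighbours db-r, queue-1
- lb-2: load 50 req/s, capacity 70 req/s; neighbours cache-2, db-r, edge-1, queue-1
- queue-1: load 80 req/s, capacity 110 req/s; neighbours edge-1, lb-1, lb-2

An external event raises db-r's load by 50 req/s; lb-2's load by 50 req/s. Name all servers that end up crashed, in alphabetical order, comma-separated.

db-r, edge-1, lb-1, lb-2, queue-1

Round 1 — db-r at 180 > 150; lb-2 at 100 > 70. db-r, lb-2 crash.
  db-r sheds 180 req/s to edge-1, lb-1: 90 each.
    edge-1: 20+90 = 110 > 70
    lb-1: 10+90 = 100 > 70
  lb-2 sheds 100 req/s to cache-2, edge-1, queue-1: 33 each (1 lost).
    cache-2: 30+33 = 63 ≤ 120
    edge-1: 110+33 = 143 > 70
    queue-1: 80+33 = 113 > 110
Round 2 — edge-1, lb-1, queue-1 crash.
  edge-1 sheds 143 req/s: no online neighbours, lost.
  lb-1 sheds 100 req/s: no online neighbours, lost.
  queue-1 sheds 113 req/s: no online neighbours, lost.
No further crashes.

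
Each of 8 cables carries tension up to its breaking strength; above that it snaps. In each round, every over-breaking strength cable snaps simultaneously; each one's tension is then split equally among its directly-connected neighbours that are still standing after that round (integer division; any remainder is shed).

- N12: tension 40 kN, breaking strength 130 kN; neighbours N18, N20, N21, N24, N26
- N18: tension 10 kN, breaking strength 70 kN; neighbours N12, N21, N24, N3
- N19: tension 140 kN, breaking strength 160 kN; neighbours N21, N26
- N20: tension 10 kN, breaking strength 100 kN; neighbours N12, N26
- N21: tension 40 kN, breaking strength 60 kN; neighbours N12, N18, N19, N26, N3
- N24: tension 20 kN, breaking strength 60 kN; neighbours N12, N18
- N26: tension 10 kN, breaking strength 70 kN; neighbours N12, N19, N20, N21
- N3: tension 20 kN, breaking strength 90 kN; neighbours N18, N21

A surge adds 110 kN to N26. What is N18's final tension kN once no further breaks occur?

Round 1 — N26 at 120 > 70. N26 snaps.
  N26 sheds 120 kN to N12, N19, N20, N21: 30 each.
    N12: 40+30 = 70 ≤ 130
    N19: 140+30 = 170 > 160
    N20: 10+30 = 40 ≤ 100
    N21: 40+30 = 70 > 60
Round 2 — N19, N21 snap.
  N19 sheds 170 kN: no online neighbours, lost.
  N21 sheds 70 kN to N12, N18, N3: 23 each (1 lost).
    N12: 70+23 = 93 ≤ 130
    N18: 10+23 = 33 ≤ 70
    N3: 20+23 = 43 ≤ 90
No further breaks.

33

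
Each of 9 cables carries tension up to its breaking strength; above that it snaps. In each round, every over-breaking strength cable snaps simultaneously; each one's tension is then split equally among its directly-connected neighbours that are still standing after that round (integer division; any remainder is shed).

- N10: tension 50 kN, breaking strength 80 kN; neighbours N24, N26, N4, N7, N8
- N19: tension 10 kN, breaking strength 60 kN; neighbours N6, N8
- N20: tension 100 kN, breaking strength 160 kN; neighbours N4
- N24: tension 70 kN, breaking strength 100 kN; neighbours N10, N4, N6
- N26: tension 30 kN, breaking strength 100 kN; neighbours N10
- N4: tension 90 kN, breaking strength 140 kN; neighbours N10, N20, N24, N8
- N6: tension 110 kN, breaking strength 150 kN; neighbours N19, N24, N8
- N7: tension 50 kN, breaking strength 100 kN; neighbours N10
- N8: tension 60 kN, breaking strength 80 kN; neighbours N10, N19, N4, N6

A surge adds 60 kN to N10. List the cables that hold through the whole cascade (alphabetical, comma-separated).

N19, N20, N24, N26, N4, N6, N7

Round 1 — N10 at 110 > 80. N10 snaps.
  N10 sheds 110 kN to N24, N26, N4, N7, N8: 22 each.
    N24: 70+22 = 92 ≤ 100
    N26: 30+22 = 52 ≤ 100
    N4: 90+22 = 112 ≤ 140
    N7: 50+22 = 72 ≤ 100
    N8: 60+22 = 82 > 80
Round 2 — N8 snaps.
  N8 sheds 82 kN to N19, N4, N6: 27 each (1 lost).
    N19: 10+27 = 37 ≤ 60
    N4: 112+27 = 139 ≤ 140
    N6: 110+27 = 137 ≤ 150
No further breaks.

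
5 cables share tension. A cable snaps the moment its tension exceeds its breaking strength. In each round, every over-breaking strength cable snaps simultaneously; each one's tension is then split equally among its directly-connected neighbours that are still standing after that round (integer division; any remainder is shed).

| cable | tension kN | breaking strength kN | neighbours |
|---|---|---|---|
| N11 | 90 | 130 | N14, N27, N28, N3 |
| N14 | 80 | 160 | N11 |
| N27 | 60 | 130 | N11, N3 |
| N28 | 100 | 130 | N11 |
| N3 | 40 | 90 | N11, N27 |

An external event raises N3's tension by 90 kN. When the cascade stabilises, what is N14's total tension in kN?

Round 1 — N3 at 130 > 90. N3 snaps.
  N3 sheds 130 kN to N11, N27: 65 each.
    N11: 90+65 = 155 > 130
    N27: 60+65 = 125 ≤ 130
Round 2 — N11 snaps.
  N11 sheds 155 kN to N14, N27, N28: 51 each (2 lost).
    N14: 80+51 = 131 ≤ 160
    N27: 125+51 = 176 > 130
    N28: 100+51 = 151 > 130
Round 3 — N27, N28 snap.
  N27 sheds 176 kN: no online neighbours, lost.
  N28 sheds 151 kN: no online neighbours, lost.
No further breaks.

131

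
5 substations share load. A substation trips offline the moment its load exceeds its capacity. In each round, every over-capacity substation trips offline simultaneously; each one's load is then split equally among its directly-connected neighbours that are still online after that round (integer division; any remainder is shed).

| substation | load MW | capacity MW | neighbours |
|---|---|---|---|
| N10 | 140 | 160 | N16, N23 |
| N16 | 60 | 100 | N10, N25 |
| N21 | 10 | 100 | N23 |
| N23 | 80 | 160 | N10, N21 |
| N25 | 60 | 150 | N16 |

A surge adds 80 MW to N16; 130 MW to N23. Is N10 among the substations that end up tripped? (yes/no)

yes

Round 1 — N16 at 140 > 100; N23 at 210 > 160. N16, N23 trip offline.
  N16 sheds 140 MW to N10, N25: 70 each.
    N10: 140+70 = 210 > 160
    N25: 60+70 = 130 ≤ 150
  N23 sheds 210 MW to N10, N21: 105 each.
    N10: 210+105 = 315 > 160
    N21: 10+105 = 115 > 100
Round 2 — N10, N21 trip offline.
  N10 sheds 315 MW: no online neighbours, lost.
  N21 sheds 115 MW: no online neighbours, lost.
No further trips.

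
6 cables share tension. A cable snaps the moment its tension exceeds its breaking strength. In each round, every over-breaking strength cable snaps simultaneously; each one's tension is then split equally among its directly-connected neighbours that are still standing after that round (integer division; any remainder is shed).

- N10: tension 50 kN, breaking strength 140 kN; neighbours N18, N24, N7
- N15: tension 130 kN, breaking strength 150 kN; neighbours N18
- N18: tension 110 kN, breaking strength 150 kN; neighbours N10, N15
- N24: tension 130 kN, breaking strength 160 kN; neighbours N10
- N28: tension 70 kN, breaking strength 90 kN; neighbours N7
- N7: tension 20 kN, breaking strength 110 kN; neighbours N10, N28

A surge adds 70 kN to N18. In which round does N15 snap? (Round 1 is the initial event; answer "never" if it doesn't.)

2

Round 1 — N18 at 180 > 150. N18 snaps.
  N18 sheds 180 kN to N10, N15: 90 each.
    N10: 50+90 = 140 ≤ 140
    N15: 130+90 = 220 > 150
Round 2 — N15 snaps.
  N15 sheds 220 kN: no online neighbours, lost.
No further breaks.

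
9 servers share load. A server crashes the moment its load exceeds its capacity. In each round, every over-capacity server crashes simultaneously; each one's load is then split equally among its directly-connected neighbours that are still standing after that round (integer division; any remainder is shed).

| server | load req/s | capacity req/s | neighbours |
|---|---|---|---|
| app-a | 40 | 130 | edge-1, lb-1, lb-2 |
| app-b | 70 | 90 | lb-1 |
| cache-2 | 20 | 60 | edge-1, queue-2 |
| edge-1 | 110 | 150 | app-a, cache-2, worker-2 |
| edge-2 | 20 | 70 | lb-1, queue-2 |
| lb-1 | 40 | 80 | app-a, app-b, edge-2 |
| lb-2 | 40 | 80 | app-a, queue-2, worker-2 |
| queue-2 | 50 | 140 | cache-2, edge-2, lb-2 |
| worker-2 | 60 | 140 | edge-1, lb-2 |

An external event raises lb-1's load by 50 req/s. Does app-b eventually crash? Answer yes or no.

Round 1 — lb-1 at 90 > 80. lb-1 crashes.
  lb-1 sheds 90 req/s to app-a, app-b, edge-2: 30 each.
    app-a: 40+30 = 70 ≤ 130
    app-b: 70+30 = 100 > 90
    edge-2: 20+30 = 50 ≤ 70
Round 2 — app-b crashes.
  app-b sheds 100 req/s: no online neighbours, lost.
No further crashes.

yes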